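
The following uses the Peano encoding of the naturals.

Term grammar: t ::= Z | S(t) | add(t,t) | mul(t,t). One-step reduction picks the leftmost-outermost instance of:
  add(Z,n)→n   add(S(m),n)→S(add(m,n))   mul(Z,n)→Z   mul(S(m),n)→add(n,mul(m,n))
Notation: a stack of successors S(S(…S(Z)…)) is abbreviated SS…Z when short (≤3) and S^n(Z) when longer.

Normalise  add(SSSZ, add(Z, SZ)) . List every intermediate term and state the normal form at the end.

  start: add(SSSZ, add(Z, SZ))
  step 1: S(add(SSZ, add(Z, SZ)))
  step 2: S(S(add(SZ, add(Z, SZ))))
  step 3: S(S(S(add(Z, add(Z, SZ)))))
  step 4: S(S(S(add(Z, SZ))))
  step 5: S^4(Z)

Answer: normal form = S^4(Z)  (in 5 steps)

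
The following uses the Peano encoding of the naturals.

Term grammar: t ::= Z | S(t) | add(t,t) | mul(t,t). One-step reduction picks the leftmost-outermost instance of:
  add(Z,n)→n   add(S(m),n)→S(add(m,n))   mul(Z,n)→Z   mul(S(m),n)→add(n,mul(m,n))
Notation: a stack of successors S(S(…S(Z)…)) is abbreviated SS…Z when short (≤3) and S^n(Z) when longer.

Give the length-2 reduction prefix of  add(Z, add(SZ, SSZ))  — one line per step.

  start: add(Z, add(SZ, SSZ))
  →1  add(SZ, SSZ)
  →2  S(add(Z, SSZ))

Answer: after 2 steps: S(add(Z, SSZ))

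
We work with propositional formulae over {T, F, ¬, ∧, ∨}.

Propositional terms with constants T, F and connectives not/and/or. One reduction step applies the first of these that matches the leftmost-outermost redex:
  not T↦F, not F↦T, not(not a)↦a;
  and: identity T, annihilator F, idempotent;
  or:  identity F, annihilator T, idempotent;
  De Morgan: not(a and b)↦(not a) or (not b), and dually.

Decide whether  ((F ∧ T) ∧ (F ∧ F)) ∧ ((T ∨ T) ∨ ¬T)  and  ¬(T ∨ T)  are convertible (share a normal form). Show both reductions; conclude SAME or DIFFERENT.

Term A:
  start: ((F ∧ T) ∧ (F ∧ F)) ∧ ((T ∨ T) ∨ ¬T)
  step 1: (F ∧ (F ∧ F)) ∧ ((T ∨ T) ∨ ¬T)
  step 2: F ∧ ((T ∨ T) ∨ ¬T)
  step 3: F

Term B:
  start: ¬(T ∨ T)
  step 1: ¬T ∧ ¬T
  step 2: ¬T
  step 3: F

Answer: SAME — A ⇓ F, B ⇓ F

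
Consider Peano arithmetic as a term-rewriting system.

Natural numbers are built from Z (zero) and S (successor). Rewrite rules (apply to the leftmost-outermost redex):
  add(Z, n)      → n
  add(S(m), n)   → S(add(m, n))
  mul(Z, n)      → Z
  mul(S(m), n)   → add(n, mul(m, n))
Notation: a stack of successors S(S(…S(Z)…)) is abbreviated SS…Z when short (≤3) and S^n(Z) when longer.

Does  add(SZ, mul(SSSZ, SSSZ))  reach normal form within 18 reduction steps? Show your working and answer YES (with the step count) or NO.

Answer: YES — reaches normal form S^10(Z) in 18 ≤ 18 steps

Working:
  start: add(SZ, mul(SSSZ, SSSZ))
  step 1: S(add(Z, mul(SSSZ, SSSZ)))
  step 2: S(mul(SSSZ, SSSZ))
  step 3: S(add(SSSZ, mul(SSZ, SSSZ)))
  step 4: S(S(add(SSZ, mul(SSZ, SSSZ))))
  step 5: S(S(S(add(SZ, mul(SSZ, SSSZ)))))
  step 6: S(S(S(S(add(Z, mul(SSZ, SSSZ))))))
  step 7: S(S(S(S(mul(SSZ, SSSZ)))))
  step 8: S(S(S(S(add(SSSZ, mul(SZ, SSSZ))))))
  step 9: S(S(S(S(S(add(SSZ, mul(SZ, SSSZ)))))))
  step 10: S(S(S(S(S(S(add(SZ, mul(SZ, SSSZ))))))))
  step 11: S(S(S(S(S(S(S(add(Z, mul(SZ, SSSZ)))))))))
  step 12: S(S(S(S(S(S(S(mul(SZ, SSSZ))))))))
  step 13: S(S(S(S(S(S(S(add(SSSZ, mul(Z, SSSZ)))))))))
  step 14: S(S(S(S(S(S(S(S(add(SSZ, mul(Z, SSSZ))))))))))
  step 15: S(S(S(S(S(S(S(S(S(add(SZ, mul(Z, SSSZ)))))))))))
  step 16: S(S(S(S(S(S(S(S(S(S(add(Z, mul(Z, SSSZ))))))))))))
  step 17: S(S(S(S(S(S(S(S(S(S(mul(Z, SSSZ)))))))))))
  step 18: S^10(Z)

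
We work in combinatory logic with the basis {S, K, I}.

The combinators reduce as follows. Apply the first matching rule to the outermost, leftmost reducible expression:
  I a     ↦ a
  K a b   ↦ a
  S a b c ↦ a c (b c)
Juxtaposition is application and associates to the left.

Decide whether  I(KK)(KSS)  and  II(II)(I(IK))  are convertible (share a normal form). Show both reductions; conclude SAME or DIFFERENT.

Term A:
  start: I(KK)(KSS)
  step 1: KK(KSS)
  step 2: K

Term B:
  start: II(II)(I(IK))
  step 1: I(II)(I(IK))
  step 2: II(I(IK))
  step 3: I(I(IK))
  step 4: I(IK)
  step 5: IK
  step 6: K

Answer: SAME — A ⇓ K, B ⇓ K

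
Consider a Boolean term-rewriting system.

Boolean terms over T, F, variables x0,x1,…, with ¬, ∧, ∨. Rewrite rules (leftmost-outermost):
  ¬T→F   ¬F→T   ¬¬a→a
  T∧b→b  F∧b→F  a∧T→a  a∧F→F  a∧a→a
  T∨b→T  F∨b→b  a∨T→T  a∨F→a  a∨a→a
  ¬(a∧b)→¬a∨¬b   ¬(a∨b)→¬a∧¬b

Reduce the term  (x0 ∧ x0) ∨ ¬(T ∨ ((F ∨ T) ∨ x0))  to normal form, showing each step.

  start: (x0 ∧ x0) ∨ ¬(T ∨ ((F ∨ T) ∨ x0))
  [1] x0 ∨ ¬(T ∨ ((F ∨ T) ∨ x0))
  [2] x0 ∨ (¬T ∧ ¬((F ∨ T) ∨ x0))
  [3] x0 ∨ (F ∧ ¬((F ∨ T) ∨ x0))
  [4] x0 ∨ F
  [5] x0

Answer: normal form = x0  (in 5 steps)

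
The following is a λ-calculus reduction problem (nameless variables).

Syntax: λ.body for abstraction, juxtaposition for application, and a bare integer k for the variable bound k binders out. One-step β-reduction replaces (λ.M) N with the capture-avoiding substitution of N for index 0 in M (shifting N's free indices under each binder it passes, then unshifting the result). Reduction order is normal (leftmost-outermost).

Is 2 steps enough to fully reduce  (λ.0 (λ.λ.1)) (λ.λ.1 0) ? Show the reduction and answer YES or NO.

  start: (λ.0 (λ.λ.1)) (λ.λ.1 0)
  [1] (λ.λ.1 0) (λ.λ.1)
  [2] λ.(λ.λ.1) 0

Answer: NO — after 2 steps the term is λ.(λ.λ.1) 0, not yet normal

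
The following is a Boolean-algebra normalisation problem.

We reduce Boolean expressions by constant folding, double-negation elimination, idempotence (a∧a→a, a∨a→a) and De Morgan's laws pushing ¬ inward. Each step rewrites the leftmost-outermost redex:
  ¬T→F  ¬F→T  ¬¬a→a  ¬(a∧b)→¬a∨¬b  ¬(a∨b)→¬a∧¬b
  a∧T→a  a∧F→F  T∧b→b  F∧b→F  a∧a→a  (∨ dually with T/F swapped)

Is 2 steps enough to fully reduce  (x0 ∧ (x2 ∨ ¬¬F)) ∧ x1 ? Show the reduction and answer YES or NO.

  start: (x0 ∧ (x2 ∨ ¬¬F)) ∧ x1
  →1  (x0 ∧ (x2 ∨ F)) ∧ x1
  →2  (x0 ∧ x2) ∧ x1

Answer: YES — reaches normal form (x0 ∧ x2) ∧ x1 in 2 ≤ 2 steps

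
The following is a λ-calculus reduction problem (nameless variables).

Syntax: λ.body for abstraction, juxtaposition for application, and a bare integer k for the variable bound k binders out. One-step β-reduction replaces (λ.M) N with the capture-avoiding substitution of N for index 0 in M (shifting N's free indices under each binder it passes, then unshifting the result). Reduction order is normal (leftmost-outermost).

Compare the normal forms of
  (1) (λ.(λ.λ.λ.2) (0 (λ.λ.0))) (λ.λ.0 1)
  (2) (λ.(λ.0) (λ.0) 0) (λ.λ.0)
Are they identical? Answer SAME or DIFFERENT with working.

Answer: DIFFERENT — A ⇓ λ.λ.λ.0 (λ.λ.0), B ⇓ λ.λ.0

Derivation:
Term A:
  start: (λ.(λ.λ.λ.2) (0 (λ.λ.0))) (λ.λ.0 1)
  step 1: (λ.λ.λ.2) ((λ.λ.0 1) (λ.λ.0))
  step 2: λ.λ.(λ.λ.0 1) (λ.λ.0)
  step 3: λ.λ.λ.0 (λ.λ.0)

Term B:
  start: (λ.(λ.0) (λ.0) 0) (λ.λ.0)
  step 1: (λ.0) (λ.0) (λ.λ.0)
  step 2: (λ.0) (λ.λ.0)
  step 3: λ.λ.0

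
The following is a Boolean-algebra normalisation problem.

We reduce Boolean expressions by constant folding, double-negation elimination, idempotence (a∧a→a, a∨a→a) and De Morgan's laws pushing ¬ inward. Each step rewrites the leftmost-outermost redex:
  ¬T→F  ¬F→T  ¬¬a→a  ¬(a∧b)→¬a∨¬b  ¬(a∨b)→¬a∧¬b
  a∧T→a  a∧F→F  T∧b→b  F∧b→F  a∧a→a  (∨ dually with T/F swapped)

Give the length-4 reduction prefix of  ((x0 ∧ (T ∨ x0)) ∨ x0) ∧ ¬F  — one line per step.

Answer: after 4 steps: x0 ∧ T

Working:
  start: ((x0 ∧ (T ∨ x0)) ∨ x0) ∧ ¬F
  →1  ((x0 ∧ T) ∨ x0) ∧ ¬F
  →2  (x0 ∨ x0) ∧ ¬F
  →3  x0 ∧ ¬F
  →4  x0 ∧ T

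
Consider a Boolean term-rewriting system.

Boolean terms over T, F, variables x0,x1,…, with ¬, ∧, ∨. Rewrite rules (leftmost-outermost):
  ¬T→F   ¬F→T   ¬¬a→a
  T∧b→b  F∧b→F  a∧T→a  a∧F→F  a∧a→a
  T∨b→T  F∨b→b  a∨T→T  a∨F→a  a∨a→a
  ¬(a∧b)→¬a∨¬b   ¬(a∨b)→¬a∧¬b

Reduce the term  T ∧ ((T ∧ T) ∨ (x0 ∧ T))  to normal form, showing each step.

  start: T ∧ ((T ∧ T) ∨ (x0 ∧ T))
  [1] (T ∧ T) ∨ (x0 ∧ T)
  [2] T ∨ (x0 ∧ T)
  [3] T

Answer: normal form = T  (in 3 steps)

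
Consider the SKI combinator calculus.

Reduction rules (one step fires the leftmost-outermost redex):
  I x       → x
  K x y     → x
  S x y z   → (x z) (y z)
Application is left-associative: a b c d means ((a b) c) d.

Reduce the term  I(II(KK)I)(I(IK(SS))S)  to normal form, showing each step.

Answer: normal form = K(SS)  (in 7 steps)

Derivation:
  start: I(II(KK)I)(I(IK(SS))S)
  [1] II(KK)I(I(IK(SS))S)
  [2] I(KK)I(I(IK(SS))S)
  [3] KKI(I(IK(SS))S)
  [4] K(I(IK(SS))S)
  [5] K(IK(SS)S)
  [6] K(K(SS)S)
  [7] K(SS)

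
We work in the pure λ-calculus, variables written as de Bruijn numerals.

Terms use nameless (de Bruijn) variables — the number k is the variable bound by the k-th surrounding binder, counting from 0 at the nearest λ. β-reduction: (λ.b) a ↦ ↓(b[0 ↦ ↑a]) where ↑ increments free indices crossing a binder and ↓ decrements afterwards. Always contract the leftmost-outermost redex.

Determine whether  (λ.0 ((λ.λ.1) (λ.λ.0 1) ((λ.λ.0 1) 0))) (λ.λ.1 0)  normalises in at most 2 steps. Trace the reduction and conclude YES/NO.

  start: (λ.0 ((λ.λ.1) (λ.λ.0 1) ((λ.λ.0 1) 0))) (λ.λ.1 0)
  step 1: (λ.λ.1 0) ((λ.λ.1) (λ.λ.0 1) ((λ.λ.0 1) (λ.λ.1 0)))
  step 2: λ.(λ.λ.1) (λ.λ.0 1) ((λ.λ.0 1) (λ.λ.1 0)) 0

Answer: NO — after 2 steps the term is λ.(λ.λ.1) (λ.λ.0 1) ((λ.λ.0 1) (λ.λ.1 0)) 0, not yet normal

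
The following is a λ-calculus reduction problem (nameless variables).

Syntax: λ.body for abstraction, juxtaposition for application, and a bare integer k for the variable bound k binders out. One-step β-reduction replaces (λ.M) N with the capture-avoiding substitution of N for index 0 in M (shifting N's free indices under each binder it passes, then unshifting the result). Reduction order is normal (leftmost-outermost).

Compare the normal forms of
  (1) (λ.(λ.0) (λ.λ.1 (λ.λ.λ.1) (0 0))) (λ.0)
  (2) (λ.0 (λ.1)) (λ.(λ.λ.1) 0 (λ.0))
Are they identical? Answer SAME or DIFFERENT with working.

Term A:
  start: (λ.(λ.0) (λ.λ.1 (λ.λ.λ.1) (0 0))) (λ.0)
  →1  (λ.0) (λ.λ.1 (λ.λ.λ.1) (0 0))
  →2  λ.λ.1 (λ.λ.λ.1) (0 0)

Term B:
  start: (λ.0 (λ.1)) (λ.(λ.λ.1) 0 (λ.0))
  →1  (λ.(λ.λ.1) 0 (λ.0)) (λ.λ.(λ.λ.1) 0 (λ.0))
  →2  (λ.λ.1) (λ.λ.(λ.λ.1) 0 (λ.0)) (λ.0)
  →3  (λ.λ.λ.(λ.λ.1) 0 (λ.0)) (λ.0)
  →4  λ.λ.(λ.λ.1) 0 (λ.0)
  →5  λ.λ.(λ.1) (λ.0)
  →6  λ.λ.0

Answer: DIFFERENT — A ⇓ λ.λ.1 (λ.λ.λ.1) (0 0), B ⇓ λ.λ.0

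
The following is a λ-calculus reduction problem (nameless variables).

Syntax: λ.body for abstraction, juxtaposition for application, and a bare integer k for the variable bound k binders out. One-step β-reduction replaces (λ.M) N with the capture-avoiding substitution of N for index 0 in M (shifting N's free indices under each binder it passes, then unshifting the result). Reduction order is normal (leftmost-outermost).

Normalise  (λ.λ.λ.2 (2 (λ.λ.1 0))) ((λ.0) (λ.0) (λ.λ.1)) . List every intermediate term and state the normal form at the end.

  start: (λ.λ.λ.2 (2 (λ.λ.1 0))) ((λ.0) (λ.0) (λ.λ.1))
  step 1: λ.λ.(λ.0) (λ.0) (λ.λ.1) ((λ.0) (λ.0) (λ.λ.1) (λ.λ.1 0))
  step 2: λ.λ.(λ.0) (λ.λ.1) ((λ.0) (λ.0) (λ.λ.1) (λ.λ.1 0))
  step 3: λ.λ.(λ.λ.1) ((λ.0) (λ.0) (λ.λ.1) (λ.λ.1 0))
  step 4: λ.λ.λ.(λ.0) (λ.0) (λ.λ.1) (λ.λ.1 0)
  step 5: λ.λ.λ.(λ.0) (λ.λ.1) (λ.λ.1 0)
  step 6: λ.λ.λ.(λ.λ.1) (λ.λ.1 0)
  step 7: λ.λ.λ.λ.λ.λ.1 0

Answer: normal form = λ.λ.λ.λ.λ.λ.1 0  (in 7 steps)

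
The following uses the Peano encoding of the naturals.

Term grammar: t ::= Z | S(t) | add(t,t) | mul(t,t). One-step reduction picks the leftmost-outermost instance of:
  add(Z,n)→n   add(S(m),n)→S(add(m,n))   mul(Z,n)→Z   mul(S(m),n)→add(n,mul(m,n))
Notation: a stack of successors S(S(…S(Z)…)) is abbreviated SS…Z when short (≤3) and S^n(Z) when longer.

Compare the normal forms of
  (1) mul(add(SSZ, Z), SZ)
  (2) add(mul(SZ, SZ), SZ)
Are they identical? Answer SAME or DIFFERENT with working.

Answer: SAME — A ⇓ SSZ, B ⇓ SSZ

Derivation:
Term A:
  start: mul(add(SSZ, Z), SZ)
  →1  mul(S(add(SZ, Z)), SZ)
  →2  add(SZ, mul(add(SZ, Z), SZ))
  →3  S(add(Z, mul(add(SZ, Z), SZ)))
  →4  S(mul(add(SZ, Z), SZ))
  →5  S(mul(S(add(Z, Z)), SZ))
  →6  S(add(SZ, mul(add(Z, Z), SZ)))
  →7  S(S(add(Z, mul(add(Z, Z), SZ))))
  →8  S(S(mul(add(Z, Z), SZ)))
  →9  S(S(mul(Z, SZ)))
  →10  SSZ

Term B:
  start: add(mul(SZ, SZ), SZ)
  →1  add(add(SZ, mul(Z, SZ)), SZ)
  →2  add(S(add(Z, mul(Z, SZ))), SZ)
  →3  S(add(add(Z, mul(Z, SZ)), SZ))
  →4  S(add(mul(Z, SZ), SZ))
  →5  S(add(Z, SZ))
  →6  SSZ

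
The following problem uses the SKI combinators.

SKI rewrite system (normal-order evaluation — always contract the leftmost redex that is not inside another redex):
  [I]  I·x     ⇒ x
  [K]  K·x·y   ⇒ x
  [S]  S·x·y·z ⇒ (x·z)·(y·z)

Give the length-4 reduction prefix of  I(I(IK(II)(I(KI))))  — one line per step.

Answer: after 4 steps: II

Reduction:
  start: I(I(IK(II)(I(KI))))
  →1  I(IK(II)(I(KI)))
  →2  IK(II)(I(KI))
  →3  K(II)(I(KI))
  →4  II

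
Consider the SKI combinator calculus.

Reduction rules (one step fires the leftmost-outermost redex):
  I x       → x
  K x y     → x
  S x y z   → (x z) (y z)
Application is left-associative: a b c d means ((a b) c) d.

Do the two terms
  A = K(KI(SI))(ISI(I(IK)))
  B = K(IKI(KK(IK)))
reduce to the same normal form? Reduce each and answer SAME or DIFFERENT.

Answer: DIFFERENT — A ⇓ I, B ⇓ KI

Derivation:
Term A:
  start: K(KI(SI))(ISI(I(IK)))
  →1  KI(SI)
  →2  I

Term B:
  start: K(IKI(KK(IK)))
  →1  K(KI(KK(IK)))
  →2  KI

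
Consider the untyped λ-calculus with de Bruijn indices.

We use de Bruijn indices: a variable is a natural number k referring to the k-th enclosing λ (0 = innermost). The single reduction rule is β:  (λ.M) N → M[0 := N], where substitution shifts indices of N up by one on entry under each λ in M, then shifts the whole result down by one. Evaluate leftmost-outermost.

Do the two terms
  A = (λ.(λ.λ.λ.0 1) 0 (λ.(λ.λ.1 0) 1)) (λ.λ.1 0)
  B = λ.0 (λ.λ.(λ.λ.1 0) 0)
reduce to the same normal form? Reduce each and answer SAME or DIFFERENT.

Term A:
  start: (λ.(λ.λ.λ.0 1) 0 (λ.(λ.λ.1 0) 1)) (λ.λ.1 0)
  →1  (λ.λ.λ.0 1) (λ.λ.1 0) (λ.(λ.λ.1 0) (λ.λ.1 0))
  →2  (λ.λ.0 1) (λ.(λ.λ.1 0) (λ.λ.1 0))
  →3  λ.0 (λ.(λ.λ.1 0) (λ.λ.1 0))
  →4  λ.0 (λ.λ.(λ.λ.1 0) 0)
  →5  λ.0 (λ.λ.λ.1 0)

Term B:
  start: λ.0 (λ.λ.(λ.λ.1 0) 0)
  →1  λ.0 (λ.λ.λ.1 0)

Answer: SAME — A ⇓ λ.0 (λ.λ.λ.1 0), B ⇓ λ.0 (λ.λ.λ.1 0)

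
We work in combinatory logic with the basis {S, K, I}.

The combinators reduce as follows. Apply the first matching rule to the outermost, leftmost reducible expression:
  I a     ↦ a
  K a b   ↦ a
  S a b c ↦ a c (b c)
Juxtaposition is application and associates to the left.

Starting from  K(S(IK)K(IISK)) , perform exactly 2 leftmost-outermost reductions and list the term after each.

Answer: after 2 steps: K(K(IISK)(K(IISK)))

Reduction:
  start: K(S(IK)K(IISK))
  [1] K(IK(IISK)(K(IISK)))
  [2] K(K(IISK)(K(IISK)))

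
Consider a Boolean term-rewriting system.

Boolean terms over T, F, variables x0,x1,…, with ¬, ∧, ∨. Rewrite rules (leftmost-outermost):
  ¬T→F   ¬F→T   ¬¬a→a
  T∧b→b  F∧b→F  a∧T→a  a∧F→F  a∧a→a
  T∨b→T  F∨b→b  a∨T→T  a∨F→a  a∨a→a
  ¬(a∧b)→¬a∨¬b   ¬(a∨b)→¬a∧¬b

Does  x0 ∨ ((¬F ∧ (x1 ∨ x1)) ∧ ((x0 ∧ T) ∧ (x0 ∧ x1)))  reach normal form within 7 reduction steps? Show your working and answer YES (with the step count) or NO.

Answer: YES — reaches normal form x0 ∨ (x1 ∧ (x0 ∧ (x0 ∧ x1))) in 4 ≤ 7 steps

Derivation:
  start: x0 ∨ ((¬F ∧ (x1 ∨ x1)) ∧ ((x0 ∧ T) ∧ (x0 ∧ x1)))
  →1  x0 ∨ ((T ∧ (x1 ∨ x1)) ∧ ((x0 ∧ T) ∧ (x0 ∧ x1)))
  →2  x0 ∨ ((x1 ∨ x1) ∧ ((x0 ∧ T) ∧ (x0 ∧ x1)))
  →3  x0 ∨ (x1 ∧ ((x0 ∧ T) ∧ (x0 ∧ x1)))
  →4  x0 ∨ (x1 ∧ (x0 ∧ (x0 ∧ x1)))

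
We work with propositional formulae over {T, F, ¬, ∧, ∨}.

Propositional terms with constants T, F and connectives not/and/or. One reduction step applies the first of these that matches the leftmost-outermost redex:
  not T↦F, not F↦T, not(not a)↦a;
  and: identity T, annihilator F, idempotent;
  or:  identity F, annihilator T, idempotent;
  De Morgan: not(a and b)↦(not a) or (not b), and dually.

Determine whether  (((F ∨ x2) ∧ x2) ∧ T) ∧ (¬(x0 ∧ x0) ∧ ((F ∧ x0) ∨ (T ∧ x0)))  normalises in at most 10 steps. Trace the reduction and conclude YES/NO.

Answer: YES — reaches normal form x2 ∧ (¬x0 ∧ x0) in 8 ≤ 10 steps

Working:
  start: (((F ∨ x2) ∧ x2) ∧ T) ∧ (¬(x0 ∧ x0) ∧ ((F ∧ x0) ∨ (T ∧ x0)))
  →1  ((F ∨ x2) ∧ x2) ∧ (¬(x0 ∧ x0) ∧ ((F ∧ x0) ∨ (T ∧ x0)))
  →2  (x2 ∧ x2) ∧ (¬(x0 ∧ x0) ∧ ((F ∧ x0) ∨ (T ∧ x0)))
  →3  x2 ∧ (¬(x0 ∧ x0) ∧ ((F ∧ x0) ∨ (T ∧ x0)))
  →4  x2 ∧ ((¬x0 ∨ ¬x0) ∧ ((F ∧ x0) ∨ (T ∧ x0)))
  →5  x2 ∧ (¬x0 ∧ ((F ∧ x0) ∨ (T ∧ x0)))
  →6  x2 ∧ (¬x0 ∧ (F ∨ (T ∧ x0)))
  →7  x2 ∧ (¬x0 ∧ (T ∧ x0))
  →8  x2 ∧ (¬x0 ∧ x0)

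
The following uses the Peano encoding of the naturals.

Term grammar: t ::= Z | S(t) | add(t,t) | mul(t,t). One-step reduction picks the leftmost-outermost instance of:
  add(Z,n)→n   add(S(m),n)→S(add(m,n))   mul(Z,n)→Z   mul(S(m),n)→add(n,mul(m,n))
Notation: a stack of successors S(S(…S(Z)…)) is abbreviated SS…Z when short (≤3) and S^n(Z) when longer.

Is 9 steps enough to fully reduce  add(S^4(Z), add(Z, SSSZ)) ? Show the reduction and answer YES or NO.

  start: add(S^4(Z), add(Z, SSSZ))
  →1  S(add(SSSZ, add(Z, SSSZ)))
  →2  S(S(add(SSZ, add(Z, SSSZ))))
  →3  S(S(S(add(SZ, add(Z, SSSZ)))))
  →4  S(S(S(S(add(Z, add(Z, SSSZ))))))
  →5  S(S(S(S(add(Z, SSSZ)))))
  →6  S^7(Z)

Answer: YES — reaches normal form S^7(Z) in 6 ≤ 9 steps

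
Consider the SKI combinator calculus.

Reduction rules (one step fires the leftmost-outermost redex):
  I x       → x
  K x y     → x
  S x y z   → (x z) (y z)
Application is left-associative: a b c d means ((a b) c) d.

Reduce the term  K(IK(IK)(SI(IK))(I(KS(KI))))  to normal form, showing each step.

  start: K(IK(IK)(SI(IK))(I(KS(KI))))
  →1  K(K(IK)(SI(IK))(I(KS(KI))))
  →2  K(IK(I(KS(KI))))
  →3  K(K(I(KS(KI))))
  →4  K(K(KS(KI)))
  →5  K(KS)

Answer: normal form = K(KS)  (in 5 steps)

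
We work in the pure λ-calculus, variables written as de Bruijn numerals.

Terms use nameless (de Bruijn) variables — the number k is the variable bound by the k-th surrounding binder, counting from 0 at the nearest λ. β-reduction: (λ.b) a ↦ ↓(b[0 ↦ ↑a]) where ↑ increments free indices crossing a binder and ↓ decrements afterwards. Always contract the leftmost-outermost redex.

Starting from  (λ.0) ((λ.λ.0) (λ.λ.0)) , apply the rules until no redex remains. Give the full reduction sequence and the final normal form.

  start: (λ.0) ((λ.λ.0) (λ.λ.0))
  [1] (λ.λ.0) (λ.λ.0)
  [2] λ.0

Answer: normal form = λ.0  (in 2 steps)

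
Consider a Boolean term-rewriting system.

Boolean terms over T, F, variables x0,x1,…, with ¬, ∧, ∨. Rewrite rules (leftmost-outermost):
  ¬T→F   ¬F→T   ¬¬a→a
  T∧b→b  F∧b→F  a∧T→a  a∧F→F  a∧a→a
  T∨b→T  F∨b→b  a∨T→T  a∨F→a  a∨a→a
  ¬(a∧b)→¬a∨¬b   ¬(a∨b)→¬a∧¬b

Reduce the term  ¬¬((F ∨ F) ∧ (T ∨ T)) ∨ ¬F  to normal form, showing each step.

  start: ¬¬((F ∨ F) ∧ (T ∨ T)) ∨ ¬F
  step 1: ((F ∨ F) ∧ (T ∨ T)) ∨ ¬F
  step 2: (F ∧ (T ∨ T)) ∨ ¬F
  step 3: F ∨ ¬F
  step 4: ¬F
  step 5: T

Answer: normal form = T  (in 5 steps)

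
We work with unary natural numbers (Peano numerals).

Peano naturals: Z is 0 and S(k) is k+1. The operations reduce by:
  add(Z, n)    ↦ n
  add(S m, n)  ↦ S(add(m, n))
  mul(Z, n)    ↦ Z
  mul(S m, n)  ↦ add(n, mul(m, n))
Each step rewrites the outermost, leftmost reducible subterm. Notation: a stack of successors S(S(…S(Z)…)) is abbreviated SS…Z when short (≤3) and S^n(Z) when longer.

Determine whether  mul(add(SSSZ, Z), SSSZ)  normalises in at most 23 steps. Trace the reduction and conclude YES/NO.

  start: mul(add(SSSZ, Z), SSSZ)
  →1  mul(S(add(SSZ, Z)), SSSZ)
  →2  add(SSSZ, mul(add(SSZ, Z), SSSZ))
  →3  S(add(SSZ, mul(add(SSZ, Z), SSSZ)))
  →4  S(S(add(SZ, mul(add(SSZ, Z), SSSZ))))
  →5  S(S(S(add(Z, mul(add(SSZ, Z), SSSZ)))))
  →6  S(S(S(mul(add(SSZ, Z), SSSZ))))
  →7  S(S(S(mul(S(add(SZ, Z)), SSSZ))))
  →8  S(S(S(add(SSSZ, mul(add(SZ, Z), SSSZ)))))
  →9  S(S(S(S(add(SSZ, mul(add(SZ, Z), SSSZ))))))
  →10  S(S(S(S(S(add(SZ, mul(add(SZ, Z), SSSZ)))))))
  →11  S(S(S(S(S(S(add(Z, mul(add(SZ, Z), SSSZ))))))))
  →12  S(S(S(S(S(S(mul(add(SZ, Z), SSSZ)))))))
  →13  S(S(S(S(S(S(mul(S(add(Z, Z)), SSSZ)))))))
  →14  S(S(S(S(S(S(add(SSSZ, mul(add(Z, Z), SSSZ))))))))
  →15  S(S(S(S(S(S(S(add(SSZ, mul(add(Z, Z), SSSZ)))))))))
  →16  S(S(S(S(S(S(S(S(add(SZ, mul(add(Z, Z), SSSZ))))))))))
  →17  S(S(S(S(S(S(S(S(S(add(Z, mul(add(Z, Z), SSSZ)))))))))))
  →18  S(S(S(S(S(S(S(S(S(mul(add(Z, Z), SSSZ))))))))))
  →19  S(S(S(S(S(S(S(S(S(mul(Z, SSSZ))))))))))
  →20  S^9(Z)

Answer: YES — reaches normal form S^9(Z) in 20 ≤ 23 steps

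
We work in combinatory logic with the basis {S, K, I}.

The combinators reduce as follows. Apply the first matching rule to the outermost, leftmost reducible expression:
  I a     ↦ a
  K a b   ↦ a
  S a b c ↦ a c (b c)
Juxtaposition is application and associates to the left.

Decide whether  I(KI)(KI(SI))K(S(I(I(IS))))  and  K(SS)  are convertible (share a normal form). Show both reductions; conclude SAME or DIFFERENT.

Term A:
  start: I(KI)(KI(SI))K(S(I(I(IS))))
  [1] KI(KI(SI))K(S(I(I(IS))))
  [2] IK(S(I(I(IS))))
  [3] K(S(I(I(IS))))
  [4] K(S(I(IS)))
  [5] K(S(IS))
  [6] K(SS)

Term B:
  start: K(SS)

Answer: SAME — A ⇓ K(SS), B ⇓ K(SS)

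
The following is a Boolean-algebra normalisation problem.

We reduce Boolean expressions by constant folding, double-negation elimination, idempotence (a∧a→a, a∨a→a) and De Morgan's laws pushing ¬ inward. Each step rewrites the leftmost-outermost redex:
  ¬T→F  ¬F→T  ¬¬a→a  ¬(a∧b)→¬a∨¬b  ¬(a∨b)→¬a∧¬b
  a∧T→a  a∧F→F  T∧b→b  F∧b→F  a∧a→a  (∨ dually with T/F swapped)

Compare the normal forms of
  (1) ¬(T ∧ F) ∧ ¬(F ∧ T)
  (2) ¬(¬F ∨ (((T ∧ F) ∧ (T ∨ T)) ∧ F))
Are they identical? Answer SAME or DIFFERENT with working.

Answer: DIFFERENT — A ⇓ T, B ⇓ F

Working:
Term A:
  start: ¬(T ∧ F) ∧ ¬(F ∧ T)
  step 1: (¬T ∨ ¬F) ∧ ¬(F ∧ T)
  step 2: (F ∨ ¬F) ∧ ¬(F ∧ T)
  step 3: ¬F ∧ ¬(F ∧ T)
  step 4: T ∧ ¬(F ∧ T)
  step 5: ¬(F ∧ T)
  step 6: ¬F ∨ ¬T
  step 7: T ∨ ¬T
  step 8: T

Term B:
  start: ¬(¬F ∨ (((T ∧ F) ∧ (T ∨ T)) ∧ F))
  step 1: ¬¬F ∧ ¬(((T ∧ F) ∧ (T ∨ T)) ∧ F)
  step 2: F ∧ ¬(((T ∧ F) ∧ (T ∨ T)) ∧ F)
  step 3: F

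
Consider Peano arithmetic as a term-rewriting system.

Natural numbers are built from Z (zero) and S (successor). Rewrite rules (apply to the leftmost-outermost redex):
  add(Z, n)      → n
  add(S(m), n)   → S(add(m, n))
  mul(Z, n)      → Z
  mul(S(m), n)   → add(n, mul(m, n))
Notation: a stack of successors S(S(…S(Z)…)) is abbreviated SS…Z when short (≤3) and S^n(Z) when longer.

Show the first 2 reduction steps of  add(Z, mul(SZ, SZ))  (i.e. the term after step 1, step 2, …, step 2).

  start: add(Z, mul(SZ, SZ))
  →1  mul(SZ, SZ)
  →2  add(SZ, mul(Z, SZ))

Answer: after 2 steps: add(SZ, mul(Z, SZ))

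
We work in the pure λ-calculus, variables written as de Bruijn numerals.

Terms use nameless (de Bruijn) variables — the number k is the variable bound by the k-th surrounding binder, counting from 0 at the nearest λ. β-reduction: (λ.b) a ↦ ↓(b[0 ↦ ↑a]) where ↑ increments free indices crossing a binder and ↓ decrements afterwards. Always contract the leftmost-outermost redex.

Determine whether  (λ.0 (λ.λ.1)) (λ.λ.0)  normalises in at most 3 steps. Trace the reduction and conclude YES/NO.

Answer: YES — reaches normal form λ.0 in 2 ≤ 3 steps

Derivation:
  start: (λ.0 (λ.λ.1)) (λ.λ.0)
  [1] (λ.λ.0) (λ.λ.1)
  [2] λ.0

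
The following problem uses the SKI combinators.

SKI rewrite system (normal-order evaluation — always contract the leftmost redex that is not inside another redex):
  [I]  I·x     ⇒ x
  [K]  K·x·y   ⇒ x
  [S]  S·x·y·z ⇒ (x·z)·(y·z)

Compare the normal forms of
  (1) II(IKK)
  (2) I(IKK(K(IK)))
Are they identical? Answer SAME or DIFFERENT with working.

Answer: DIFFERENT — A ⇓ KK, B ⇓ K

Derivation:
Term A:
  start: II(IKK)
  step 1: I(IKK)
  step 2: IKK
  step 3: KK

Term B:
  start: I(IKK(K(IK)))
  step 1: IKK(K(IK))
  step 2: KK(K(IK))
  step 3: K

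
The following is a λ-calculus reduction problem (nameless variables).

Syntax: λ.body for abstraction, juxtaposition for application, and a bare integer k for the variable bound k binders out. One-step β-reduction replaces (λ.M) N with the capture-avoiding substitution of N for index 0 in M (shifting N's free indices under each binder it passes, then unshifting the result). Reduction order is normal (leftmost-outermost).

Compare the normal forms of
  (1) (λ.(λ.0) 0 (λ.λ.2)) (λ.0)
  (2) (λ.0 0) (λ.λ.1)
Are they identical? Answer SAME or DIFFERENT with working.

Answer: DIFFERENT — A ⇓ λ.λ.λ.0, B ⇓ λ.λ.λ.1

Reduction:
Term A:
  start: (λ.(λ.0) 0 (λ.λ.2)) (λ.0)
  [1] (λ.0) (λ.0) (λ.λ.λ.0)
  [2] (λ.0) (λ.λ.λ.0)
  [3] λ.λ.λ.0

Term B:
  start: (λ.0 0) (λ.λ.1)
  [1] (λ.λ.1) (λ.λ.1)
  [2] λ.λ.λ.1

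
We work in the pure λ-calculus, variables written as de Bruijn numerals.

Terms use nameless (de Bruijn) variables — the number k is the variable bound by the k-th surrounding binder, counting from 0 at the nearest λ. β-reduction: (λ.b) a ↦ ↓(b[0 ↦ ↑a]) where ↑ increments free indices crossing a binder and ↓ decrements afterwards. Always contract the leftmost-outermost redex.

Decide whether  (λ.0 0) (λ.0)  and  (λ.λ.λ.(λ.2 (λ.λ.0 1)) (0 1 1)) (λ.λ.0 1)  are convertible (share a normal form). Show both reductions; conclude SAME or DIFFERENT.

Answer: DIFFERENT — A ⇓ λ.0, B ⇓ λ.λ.1 (λ.λ.0 1)

Working:
Term A:
  start: (λ.0 0) (λ.0)
  [1] (λ.0) (λ.0)
  [2] λ.0

Term B:
  start: (λ.λ.λ.(λ.2 (λ.λ.0 1)) (0 1 1)) (λ.λ.0 1)
  [1] λ.λ.(λ.2 (λ.λ.0 1)) (0 1 1)
  [2] λ.λ.1 (λ.λ.0 1)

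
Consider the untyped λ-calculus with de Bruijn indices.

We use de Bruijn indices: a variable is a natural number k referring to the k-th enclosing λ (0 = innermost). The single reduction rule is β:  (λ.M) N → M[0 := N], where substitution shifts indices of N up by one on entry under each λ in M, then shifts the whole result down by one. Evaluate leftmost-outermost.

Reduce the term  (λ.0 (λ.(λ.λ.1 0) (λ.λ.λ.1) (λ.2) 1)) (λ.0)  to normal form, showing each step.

Answer: normal form = λ.λ.λ.0  (in 6 steps)

Derivation:
  start: (λ.0 (λ.(λ.λ.1 0) (λ.λ.λ.1) (λ.2) 1)) (λ.0)
  step 1: (λ.0) (λ.(λ.λ.1 0) (λ.λ.λ.1) (λ.λ.0) (λ.0))
  step 2: λ.(λ.λ.1 0) (λ.λ.λ.1) (λ.λ.0) (λ.0)
  step 3: λ.(λ.(λ.λ.λ.1) 0) (λ.λ.0) (λ.0)
  step 4: λ.(λ.λ.λ.1) (λ.λ.0) (λ.0)
  step 5: λ.(λ.λ.1) (λ.0)
  step 6: λ.λ.λ.0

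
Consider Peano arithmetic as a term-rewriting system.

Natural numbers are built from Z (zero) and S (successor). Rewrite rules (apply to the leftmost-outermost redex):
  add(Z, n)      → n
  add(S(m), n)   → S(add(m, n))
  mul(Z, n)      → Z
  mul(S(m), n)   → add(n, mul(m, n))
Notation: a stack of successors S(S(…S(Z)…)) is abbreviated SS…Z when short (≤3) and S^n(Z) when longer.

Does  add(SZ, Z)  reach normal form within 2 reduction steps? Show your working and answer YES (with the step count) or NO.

  start: add(SZ, Z)
  →1  S(add(Z, Z))
  →2  SZ

Answer: YES — reaches normal form SZ in 2 ≤ 2 steps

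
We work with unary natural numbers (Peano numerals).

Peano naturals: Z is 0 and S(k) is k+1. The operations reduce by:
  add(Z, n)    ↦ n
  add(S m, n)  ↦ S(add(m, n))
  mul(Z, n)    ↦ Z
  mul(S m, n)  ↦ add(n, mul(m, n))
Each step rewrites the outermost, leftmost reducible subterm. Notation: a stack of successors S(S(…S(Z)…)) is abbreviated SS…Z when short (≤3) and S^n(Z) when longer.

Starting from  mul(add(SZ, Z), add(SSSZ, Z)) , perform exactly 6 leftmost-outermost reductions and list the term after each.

  start: mul(add(SZ, Z), add(SSSZ, Z))
  step 1: mul(S(add(Z, Z)), add(SSSZ, Z))
  step 2: add(add(SSSZ, Z), mul(add(Z, Z), add(SSSZ, Z)))
  step 3: add(S(add(SSZ, Z)), mul(add(Z, Z), add(SSSZ, Z)))
  step 4: S(add(add(SSZ, Z), mul(add(Z, Z), add(SSSZ, Z))))
  step 5: S(add(S(add(SZ, Z)), mul(add(Z, Z), add(SSSZ, Z))))
  step 6: S(S(add(add(SZ, Z), mul(add(Z, Z), add(SSSZ, Z)))))

Answer: after 6 steps: S(S(add(add(SZ, Z), mul(add(Z, Z), add(SSSZ, Z)))))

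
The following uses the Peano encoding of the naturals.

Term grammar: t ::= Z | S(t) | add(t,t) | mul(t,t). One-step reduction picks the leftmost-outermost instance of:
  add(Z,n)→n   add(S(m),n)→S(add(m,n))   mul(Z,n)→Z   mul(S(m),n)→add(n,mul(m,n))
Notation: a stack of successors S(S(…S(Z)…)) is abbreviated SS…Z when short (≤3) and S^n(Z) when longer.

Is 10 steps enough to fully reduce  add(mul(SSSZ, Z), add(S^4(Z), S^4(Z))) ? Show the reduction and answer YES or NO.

Answer: NO — after 10 steps the term is S(S(add(SSZ, S^4(Z)))), not yet normal

Working:
  start: add(mul(SSSZ, Z), add(S^4(Z), S^4(Z)))
  →1  add(add(Z, mul(SSZ, Z)), add(S^4(Z), S^4(Z)))
  →2  add(mul(SSZ, Z), add(S^4(Z), S^4(Z)))
  →3  add(add(Z, mul(SZ, Z)), add(S^4(Z), S^4(Z)))
  →4  add(mul(SZ, Z), add(S^4(Z), S^4(Z)))
  →5  add(add(Z, mul(Z, Z)), add(S^4(Z), S^4(Z)))
  →6  add(mul(Z, Z), add(S^4(Z), S^4(Z)))
  →7  add(Z, add(S^4(Z), S^4(Z)))
  →8  add(S^4(Z), S^4(Z))
  →9  S(add(SSSZ, S^4(Z)))
  →10  S(S(add(SSZ, S^4(Z))))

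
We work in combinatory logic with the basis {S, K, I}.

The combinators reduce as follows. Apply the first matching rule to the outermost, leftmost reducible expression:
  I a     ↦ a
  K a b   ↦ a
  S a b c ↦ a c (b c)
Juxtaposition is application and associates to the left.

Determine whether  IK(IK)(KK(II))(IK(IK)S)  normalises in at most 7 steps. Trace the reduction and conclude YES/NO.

Answer: YES — reaches normal form KK in 6 ≤ 7 steps

Derivation:
  start: IK(IK)(KK(II))(IK(IK)S)
  [1] K(IK)(KK(II))(IK(IK)S)
  [2] IK(IK(IK)S)
  [3] K(IK(IK)S)
  [4] K(K(IK)S)
  [5] K(IK)
  [6] KK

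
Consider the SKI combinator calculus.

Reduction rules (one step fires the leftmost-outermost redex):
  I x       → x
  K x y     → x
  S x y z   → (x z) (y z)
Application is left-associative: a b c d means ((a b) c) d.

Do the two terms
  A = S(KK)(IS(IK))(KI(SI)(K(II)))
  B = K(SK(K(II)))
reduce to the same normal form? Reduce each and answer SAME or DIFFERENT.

Term A:
  start: S(KK)(IS(IK))(KI(SI)(K(II)))
  [1] KK(KI(SI)(K(II)))(IS(IK)(KI(SI)(K(II))))
  [2] K(IS(IK)(KI(SI)(K(II))))
  [3] K(S(IK)(KI(SI)(K(II))))
  [4] K(SK(KI(SI)(K(II))))
  [5] K(SK(I(K(II))))
  [6] K(SK(K(II)))
  [7] K(SK(KI))

Term B:
  start: K(SK(K(II)))
  [1] K(SK(KI))

Answer: SAME — A ⇓ K(SK(KI)), B ⇓ K(SK(KI))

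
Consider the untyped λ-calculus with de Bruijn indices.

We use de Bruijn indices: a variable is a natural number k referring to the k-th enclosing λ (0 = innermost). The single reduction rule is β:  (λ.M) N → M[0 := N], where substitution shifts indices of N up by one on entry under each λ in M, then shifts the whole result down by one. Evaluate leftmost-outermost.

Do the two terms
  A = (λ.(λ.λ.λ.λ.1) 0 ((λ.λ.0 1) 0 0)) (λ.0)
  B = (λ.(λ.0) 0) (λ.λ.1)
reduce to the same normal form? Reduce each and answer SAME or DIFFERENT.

Answer: SAME — A ⇓ λ.λ.1, B ⇓ λ.λ.1

Derivation:
Term A:
  start: (λ.(λ.λ.λ.λ.1) 0 ((λ.λ.0 1) 0 0)) (λ.0)
  [1] (λ.λ.λ.λ.1) (λ.0) ((λ.λ.0 1) (λ.0) (λ.0))
  [2] (λ.λ.λ.1) ((λ.λ.0 1) (λ.0) (λ.0))
  [3] λ.λ.1

Term B:
  start: (λ.(λ.0) 0) (λ.λ.1)
  [1] (λ.0) (λ.λ.1)
  [2] λ.λ.1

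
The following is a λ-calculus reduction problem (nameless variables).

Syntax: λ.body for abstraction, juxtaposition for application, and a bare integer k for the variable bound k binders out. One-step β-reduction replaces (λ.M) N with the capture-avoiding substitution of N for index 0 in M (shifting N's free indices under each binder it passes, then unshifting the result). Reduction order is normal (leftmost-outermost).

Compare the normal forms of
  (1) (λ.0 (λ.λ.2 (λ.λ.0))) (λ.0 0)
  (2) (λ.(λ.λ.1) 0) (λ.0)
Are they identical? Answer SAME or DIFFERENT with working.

Term A:
  start: (λ.0 (λ.λ.2 (λ.λ.0))) (λ.0 0)
  step 1: (λ.0 0) (λ.λ.(λ.0 0) (λ.λ.0))
  step 2: (λ.λ.(λ.0 0) (λ.λ.0)) (λ.λ.(λ.0 0) (λ.λ.0))
  step 3: λ.(λ.0 0) (λ.λ.0)
  step 4: λ.(λ.λ.0) (λ.λ.0)
  step 5: λ.λ.0

Term B:
  start: (λ.(λ.λ.1) 0) (λ.0)
  step 1: (λ.λ.1) (λ.0)
  step 2: λ.λ.0

Answer: SAME — A ⇓ λ.λ.0, B ⇓ λ.λ.0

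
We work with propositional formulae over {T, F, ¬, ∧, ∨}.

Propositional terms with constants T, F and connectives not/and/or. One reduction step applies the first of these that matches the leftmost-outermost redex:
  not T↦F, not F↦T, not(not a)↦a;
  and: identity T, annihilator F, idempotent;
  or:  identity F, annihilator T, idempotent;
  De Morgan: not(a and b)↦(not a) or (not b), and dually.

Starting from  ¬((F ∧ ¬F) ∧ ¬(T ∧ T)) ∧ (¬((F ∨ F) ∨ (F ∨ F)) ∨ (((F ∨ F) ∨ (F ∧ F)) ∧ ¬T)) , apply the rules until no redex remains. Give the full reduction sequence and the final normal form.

Answer: normal form = T  (in 12 steps)

Reduction:
  start: ¬((F ∧ ¬F) ∧ ¬(T ∧ T)) ∧ (¬((F ∨ F) ∨ (F ∨ F)) ∨ (((F ∨ F) ∨ (F ∧ F)) ∧ ¬T))
  step 1: (¬(F ∧ ¬F) ∨ ¬¬(T ∧ T)) ∧ (¬((F ∨ F) ∨ (F ∨ F)) ∨ (((F ∨ F) ∨ (F ∧ F)) ∧ ¬T))
  step 2: ((¬F ∨ ¬¬F) ∨ ¬¬(T ∧ T)) ∧ (¬((F ∨ F) ∨ (F ∨ F)) ∨ (((F ∨ F) ∨ (F ∧ F)) ∧ ¬T))
  step 3: ((T ∨ ¬¬F) ∨ ¬¬(T ∧ T)) ∧ (¬((F ∨ F) ∨ (F ∨ F)) ∨ (((F ∨ F) ∨ (F ∧ F)) ∧ ¬T))
  step 4: (T ∨ ¬¬(T ∧ T)) ∧ (¬((F ∨ F) ∨ (F ∨ F)) ∨ (((F ∨ F) ∨ (F ∧ F)) ∧ ¬T))
  step 5: T ∧ (¬((F ∨ F) ∨ (F ∨ F)) ∨ (((F ∨ F) ∨ (F ∧ F)) ∧ ¬T))
  step 6: ¬((F ∨ F) ∨ (F ∨ F)) ∨ (((F ∨ F) ∨ (F ∧ F)) ∧ ¬T)
  step 7: (¬(F ∨ F) ∧ ¬(F ∨ F)) ∨ (((F ∨ F) ∨ (F ∧ F)) ∧ ¬T)
  step 8: ¬(F ∨ F) ∨ (((F ∨ F) ∨ (F ∧ F)) ∧ ¬T)
  step 9: (¬F ∧ ¬F) ∨ (((F ∨ F) ∨ (F ∧ F)) ∧ ¬T)
  step 10: ¬F ∨ (((F ∨ F) ∨ (F ∧ F)) ∧ ¬T)
  step 11: T ∨ (((F ∨ F) ∨ (F ∧ F)) ∧ ¬T)
  step 12: T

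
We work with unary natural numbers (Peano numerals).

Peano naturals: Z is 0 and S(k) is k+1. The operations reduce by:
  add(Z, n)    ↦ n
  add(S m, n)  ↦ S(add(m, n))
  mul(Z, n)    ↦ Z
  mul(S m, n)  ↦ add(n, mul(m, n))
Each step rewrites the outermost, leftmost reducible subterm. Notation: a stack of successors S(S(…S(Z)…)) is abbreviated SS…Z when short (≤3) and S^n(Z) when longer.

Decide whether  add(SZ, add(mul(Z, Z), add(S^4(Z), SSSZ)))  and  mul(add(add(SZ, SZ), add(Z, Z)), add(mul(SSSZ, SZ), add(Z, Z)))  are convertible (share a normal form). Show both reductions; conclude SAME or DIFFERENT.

Term A:
  start: add(SZ, add(mul(Z, Z), add(S^4(Z), SSSZ)))
  [1] S(add(Z, add(mul(Z, Z), add(S^4(Z), SSSZ))))
  [2] S(add(mul(Z, Z), add(S^4(Z), SSSZ)))
  [3] S(add(Z, add(S^4(Z), SSSZ)))
  [4] S(add(S^4(Z), SSSZ))
  [5] S(S(add(SSSZ, SSSZ)))
  [6] S(S(S(add(SSZ, SSSZ))))
  [7] S(S(S(S(add(SZ, SSSZ)))))
  [8] S(S(S(S(S(add(Z, SSSZ))))))
  [9] S^8(Z)

Term B:
  start: mul(add(add(SZ, SZ), add(Z, Z)), add(mul(SSSZ, SZ), add(Z, Z)))
  [1] mul(add(S(add(Z, SZ)), add(Z, Z)), add(mul(SSSZ, SZ), add(Z, Z)))
  [2] mul(S(add(add(Z, SZ), add(Z, Z))), add(mul(SSSZ, SZ), add(Z, Z)))
  [3] add(add(mul(SSSZ, SZ), add(Z, Z)), mul(add(add(Z, SZ), add(Z, Z)), add(mul(SSSZ, SZ), add(Z, Z))))
  [4] add(add(add(SZ, mul(SSZ, SZ)), add(Z, Z)), mul(add(add(Z, SZ), add(Z, Z)), add(mul(SSSZ, SZ), add(Z, Z))))
  [5] add(add(S(add(Z, mul(SSZ, SZ))), add(Z, Z)), mul(add(add(Z, SZ), add(Z, Z)), add(mul(SSSZ, SZ), add(Z, Z))))
  [6] add(S(add(add(Z, mul(SSZ, SZ)), add(Z, Z))), mul(add(add(Z, SZ), add(Z, Z)), add(mul(SSSZ, SZ), add(Z, Z))))
  [7] S(add(add(add(Z, mul(SSZ, SZ)), add(Z, Z)), mul(add(add(Z, SZ), add(Z, Z)), add(mul(SSSZ, SZ), add(Z, Z)))))
  [8] S(add(add(mul(SSZ, SZ), add(Z, Z)), mul(add(add(Z, SZ), add(Z, Z)), add(mul(SSSZ, SZ), add(Z, Z)))))
  [9] S(add(add(add(SZ, mul(SZ, SZ)), add(Z, Z)), mul(add(add(Z, SZ), add(Z, Z)), add(mul(SSSZ, SZ), add(Z, Z)))))
  [10] S(add(add(S(add(Z, mul(SZ, SZ))), add(Z, Z)), mul(add(add(Z, SZ), add(Z, Z)), add(mul(SSSZ, SZ), add(Z, Z)))))
  [11] S(add(S(add(add(Z, mul(SZ, SZ)), add(Z, Z))), mul(add(add(Z, SZ), add(Z, Z)), add(mul(SSSZ, SZ), add(Z, Z)))))
  [12] S(S(add(add(add(Z, mul(SZ, SZ)), add(Z, Z)), mul(add(add(Z, SZ), add(Z, Z)), add(mul(SSSZ, SZ), add(Z, Z))))))
  [13] S(S(add(add(mul(SZ, SZ), add(Z, Z)), mul(add(add(Z, SZ), add(Z, Z)), add(mul(SSSZ, SZ), add(Z, Z))))))
  [14] S(S(add(add(add(SZ, mul(Z, SZ)), add(Z, Z)), mul(add(add(Z, SZ), add(Z, Z)), add(mul(SSSZ, SZ), add(Z, Z))))))
  [15] S(S(add(add(S(add(Z, mul(Z, SZ))), add(Z, Z)), mul(add(add(Z, SZ), add(Z, Z)), add(mul(SSSZ, SZ), add(Z, Z))))))
  [16] S(S(add(S(add(add(Z, mul(Z, SZ)), add(Z, Z))), mul(add(add(Z, SZ), add(Z, Z)), add(mul(SSSZ, SZ), add(Z, Z))))))
  [17] S(S(S(add(add(add(Z, mul(Z, SZ)), add(Z, Z)), mul(add(add(Z, SZ), add(Z, Z)), add(mul(SSSZ, SZ), add(Z, Z)))))))
  [18] S(S(S(add(add(mul(Z, SZ), add(Z, Z)), mul(add(add(Z, SZ), add(Z, Z)), add(mul(SSSZ, SZ), add(Z, Z)))))))
  [19] S(S(S(add(add(Z, add(Z, Z)), mul(add(add(Z, SZ), add(Z, Z)), add(mul(SSSZ, SZ), add(Z, Z)))))))
  [20] S(S(S(add(add(Z, Z), mul(add(add(Z, SZ), add(Z, Z)), add(mul(SSSZ, SZ), add(Z, Z)))))))
  [21] S(S(S(add(Z, mul(add(add(Z, SZ), add(Z, Z)), add(mul(SSSZ, SZ), add(Z, Z)))))))
  [22] S(S(S(mul(add(add(Z, SZ), add(Z, Z)), add(mul(SSSZ, SZ), add(Z, Z))))))
  [23] S(S(S(mul(add(SZ, add(Z, Z)), add(mul(SSSZ, SZ), add(Z, Z))))))
  [24] S(S(S(mul(S(add(Z, add(Z, Z))), add(mul(SSSZ, SZ), add(Z, Z))))))
  [25] S(S(S(add(add(mul(SSSZ, SZ), add(Z, Z)), mul(add(Z, add(Z, Z)), add(mul(SSSZ, SZ), add(Z, Z)))))))
  [26] S(S(S(add(add(add(SZ, mul(SSZ, SZ)), add(Z, Z)), mul(add(Z, add(Z, Z)), add(mul(SSSZ, SZ), add(Z, Z)))))))
  [27] S(S(S(add(add(S(add(Z, mul(SSZ, SZ))), add(Z, Z)), mul(add(Z, add(Z, Z)), add(mul(SSSZ, SZ), add(Z, Z)))))))
  [28] S(S(S(add(S(add(add(Z, mul(SSZ, SZ)), add(Z, Z))), mul(add(Z, add(Z, Z)), add(mul(SSSZ, SZ), add(Z, Z)))))))
  [29] S(S(S(S(add(add(add(Z, mul(SSZ, SZ)), add(Z, Z)), mul(add(Z, add(Z, Z)), add(mul(SSSZ, SZ), add(Z, Z))))))))
  [30] S(S(S(S(add(add(mul(SSZ, SZ), add(Z, Z)), mul(add(Z, add(Z, Z)), add(mul(SSSZ, SZ), add(Z, Z))))))))
  [31] S(S(S(S(add(add(add(SZ, mul(SZ, SZ)), add(Z, Z)), mul(add(Z, add(Z, Z)), add(mul(SSSZ, SZ), add(Z, Z))))))))
  [32] S(S(S(S(add(add(S(add(Z, mul(SZ, SZ))), add(Z, Z)), mul(add(Z, add(Z, Z)), add(mul(SSSZ, SZ), add(Z, Z))))))))
  [33] S(S(S(S(add(S(add(add(Z, mul(SZ, SZ)), add(Z, Z))), mul(add(Z, add(Z, Z)), add(mul(SSSZ, SZ), add(Z, Z))))))))
  [34] S(S(S(S(S(add(add(add(Z, mul(SZ, SZ)), add(Z, Z)), mul(add(Z, add(Z, Z)), add(mul(SSSZ, SZ), add(Z, Z)))))))))
  [35] S(S(S(S(S(add(add(mul(SZ, SZ), add(Z, Z)), mul(add(Z, add(Z, Z)), add(mul(SSSZ, SZ), add(Z, Z)))))))))
  [36] S(S(S(S(S(add(add(add(SZ, mul(Z, SZ)), add(Z, Z)), mul(add(Z, add(Z, Z)), add(mul(SSSZ, SZ), add(Z, Z)))))))))
  [37] S(S(S(S(S(add(add(S(add(Z, mul(Z, SZ))), add(Z, Z)), mul(add(Z, add(Z, Z)), add(mul(SSSZ, SZ), add(Z, Z)))))))))
  [38] S(S(S(S(S(add(S(add(add(Z, mul(Z, SZ)), add(Z, Z))), mul(add(Z, add(Z, Z)), add(mul(SSSZ, SZ), add(Z, Z)))))))))
  [39] S(S(S(S(S(S(add(add(add(Z, mul(Z, SZ)), add(Z, Z)), mul(add(Z, add(Z, Z)), add(mul(SSSZ, SZ), add(Z, Z))))))))))
  [40] S(S(S(S(S(S(add(add(mul(Z, SZ), add(Z, Z)), mul(add(Z, add(Z, Z)), add(mul(SSSZ, SZ), add(Z, Z))))))))))
  [41] S(S(S(S(S(S(add(add(Z, add(Z, Z)), mul(add(Z, add(Z, Z)), add(mul(SSSZ, SZ), add(Z, Z))))))))))
  [42] S(S(S(S(S(S(add(add(Z, Z), mul(add(Z, add(Z, Z)), add(mul(SSSZ, SZ), add(Z, Z))))))))))
  [43] S(S(S(S(S(S(add(Z, mul(add(Z, add(Z, Z)), add(mul(SSSZ, SZ), add(Z, Z))))))))))
  [44] S(S(S(S(S(S(mul(add(Z, add(Z, Z)), add(mul(SSSZ, SZ), add(Z, Z)))))))))
  [45] S(S(S(S(S(S(mul(add(Z, Z), add(mul(SSSZ, SZ), add(Z, Z)))))))))
  [46] S(S(S(S(S(S(mul(Z, add(mul(SSSZ, SZ), add(Z, Z)))))))))
  [47] S^6(Z)

Answer: DIFFERENT — A ⇓ S^8(Z), B ⇓ S^6(Z)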